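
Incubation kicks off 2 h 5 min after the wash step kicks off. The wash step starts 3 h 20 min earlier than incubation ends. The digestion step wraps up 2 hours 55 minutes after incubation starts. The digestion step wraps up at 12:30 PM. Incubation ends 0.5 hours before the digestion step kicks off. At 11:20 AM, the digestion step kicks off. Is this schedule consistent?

Incubation ends at 11:20 AM − 30 min = 10:50 AM.
The wash step starts at 10:50 AM − 200 min = 7:30 AM.
Incubation starts at 7:30 AM + 125 min = 9:35 AM.
The digestion step ends at 9:35 AM + 175 min = 12:30 PM.
That matches the stated 12:30 PM, so the schedule is consistent.

Yes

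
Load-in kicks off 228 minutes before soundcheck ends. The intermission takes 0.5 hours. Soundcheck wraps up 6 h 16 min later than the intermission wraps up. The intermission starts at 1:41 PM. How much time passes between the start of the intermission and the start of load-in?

178 minutes

The intermission ends at 1:41 PM + 30 min = 2:11 PM.
Soundcheck ends at 2:11 PM + 376 min = 8:27 PM.
Load-in starts at 8:27 PM − 228 min = 4:39 PM.
From 1:41 PM to 4:39 PM is 178 minutes.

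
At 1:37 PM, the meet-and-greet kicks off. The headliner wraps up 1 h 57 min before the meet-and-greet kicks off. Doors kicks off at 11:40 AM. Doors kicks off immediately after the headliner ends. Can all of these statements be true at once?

Yes

The headliner ends at 1:37 PM − 117 min = 11:40 AM.
So doors starts at 11:40 AM.
That matches the stated 11:40 AM, so the schedule is consistent.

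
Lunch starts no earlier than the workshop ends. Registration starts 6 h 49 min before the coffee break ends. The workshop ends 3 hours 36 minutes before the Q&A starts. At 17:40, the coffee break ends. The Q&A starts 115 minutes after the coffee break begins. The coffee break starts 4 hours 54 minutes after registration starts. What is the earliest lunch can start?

14:04

Registration starts at 17:40 − 409 min = 10:51.
The coffee break starts at 10:51 + 294 min = 15:45.
The Q&A starts at 15:45 + 115 min = 17:40.
The workshop ends at 17:40 − 216 min = 14:04.
Lunch is bounded by the workshop, so the earliest it can start is 14:04.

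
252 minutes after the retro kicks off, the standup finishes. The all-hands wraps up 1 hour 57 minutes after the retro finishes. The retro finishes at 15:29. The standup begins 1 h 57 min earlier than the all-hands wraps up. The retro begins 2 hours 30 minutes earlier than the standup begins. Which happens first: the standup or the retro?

The all-hands ends at 15:29 + 117 min = 17:26.
The standup starts at 17:26 − 117 min = 15:29.
The retro starts at 15:29 − 150 min = 12:59.
The standup starts at 15:29 and the retro starts at 12:59, so the retro is first.

the retro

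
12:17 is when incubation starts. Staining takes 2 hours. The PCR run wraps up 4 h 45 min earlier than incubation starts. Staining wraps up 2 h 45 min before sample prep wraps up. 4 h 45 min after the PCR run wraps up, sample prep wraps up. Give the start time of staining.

The PCR run ends at 12:17 − 285 min = 07:32.
Sample prep ends at 07:32 + 285 min = 12:17.
Staining ends at 12:17 − 165 min = 09:32.
Staining starts at 09:32 − 120 min = 07:32.

07:32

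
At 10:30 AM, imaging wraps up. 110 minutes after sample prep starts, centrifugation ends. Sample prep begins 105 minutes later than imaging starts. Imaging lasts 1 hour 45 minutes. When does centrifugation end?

Imaging starts at 10:30 AM − 105 min = 8:45 AM.
Sample prep starts at 8:45 AM + 105 min = 10:30 AM.
Centrifugation ends at 10:30 AM + 110 min = 12:20 PM.

12:20 PM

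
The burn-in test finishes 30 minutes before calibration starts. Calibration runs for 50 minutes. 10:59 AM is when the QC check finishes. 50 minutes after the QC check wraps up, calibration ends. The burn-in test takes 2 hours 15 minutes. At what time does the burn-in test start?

8:14 AM

Calibration ends at 10:59 AM + 50 min = 11:49 AM.
Calibration starts at 11:49 AM − 50 min = 10:59 AM.
The burn-in test ends at 10:59 AM − 30 min = 10:29 AM.
The burn-in test starts at 10:29 AM − 135 min = 8:14 AM.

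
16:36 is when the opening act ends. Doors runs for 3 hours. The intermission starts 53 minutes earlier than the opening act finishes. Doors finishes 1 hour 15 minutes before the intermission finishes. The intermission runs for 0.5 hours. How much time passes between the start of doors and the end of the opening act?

The intermission starts at 16:36 − 53 min = 15:43.
The intermission ends at 15:43 + 30 min = 16:13.
Doors ends at 16:13 − 75 min = 14:58.
Doors starts at 14:58 − 180 min = 11:58.
From 11:58 to 16:36 is 278 minutes.

278 minutes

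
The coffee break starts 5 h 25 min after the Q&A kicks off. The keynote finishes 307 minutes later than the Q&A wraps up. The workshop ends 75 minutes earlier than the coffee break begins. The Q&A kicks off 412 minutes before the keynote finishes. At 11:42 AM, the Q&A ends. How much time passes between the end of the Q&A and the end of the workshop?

2 hours 25 minutes

The keynote ends at 11:42 AM + 307 min = 4:49 PM.
The Q&A starts at 4:49 PM − 412 min = 9:57 AM.
The coffee break starts at 9:57 AM + 325 min = 3:22 PM.
The workshop ends at 3:22 PM − 75 min = 2:07 PM.
From 11:42 AM to 2:07 PM is 2 hours 25 minutes.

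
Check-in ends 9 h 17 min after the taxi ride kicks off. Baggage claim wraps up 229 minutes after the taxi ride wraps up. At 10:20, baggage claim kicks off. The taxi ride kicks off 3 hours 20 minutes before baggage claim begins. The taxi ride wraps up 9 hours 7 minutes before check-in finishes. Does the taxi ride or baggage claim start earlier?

the taxi ride

The taxi ride starts at 10:20 − 200 min = 07:00.
The taxi ride starts at 07:00 and baggage claim starts at 10:20, so the taxi ride is first.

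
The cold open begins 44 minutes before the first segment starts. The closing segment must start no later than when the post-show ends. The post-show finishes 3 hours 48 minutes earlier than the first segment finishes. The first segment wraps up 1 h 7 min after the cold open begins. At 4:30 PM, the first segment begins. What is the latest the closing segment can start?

1:05 PM

The cold open starts at 4:30 PM − 44 min = 3:46 PM.
The first segment ends at 3:46 PM + 67 min = 4:53 PM.
The post-show ends at 4:53 PM − 228 min = 1:05 PM.
The closing segment is bounded by the post-show, so the latest it can start is 1:05 PM.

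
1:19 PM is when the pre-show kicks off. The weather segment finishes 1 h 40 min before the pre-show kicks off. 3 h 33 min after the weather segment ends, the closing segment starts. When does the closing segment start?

The weather segment ends at 1:19 PM − 100 min = 11:39 AM.
The closing segment starts at 11:39 AM + 213 min = 3:12 PM.

3:12 PM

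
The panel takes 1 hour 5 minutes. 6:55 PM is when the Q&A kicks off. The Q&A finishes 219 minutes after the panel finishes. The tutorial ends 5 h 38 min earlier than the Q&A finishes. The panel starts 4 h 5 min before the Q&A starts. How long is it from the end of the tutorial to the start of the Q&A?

4 hours 59 minutes

The panel starts at 6:55 PM − 245 min = 2:50 PM.
The panel ends at 2:50 PM + 65 min = 3:55 PM.
The Q&A ends at 3:55 PM + 219 min = 7:34 PM.
The tutorial ends at 7:34 PM − 338 min = 1:56 PM.
From 1:56 PM to 6:55 PM is 4 hours 59 minutes.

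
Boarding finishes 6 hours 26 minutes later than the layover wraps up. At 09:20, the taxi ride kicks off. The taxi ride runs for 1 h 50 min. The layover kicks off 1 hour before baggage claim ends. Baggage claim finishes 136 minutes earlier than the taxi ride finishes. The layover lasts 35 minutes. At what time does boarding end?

The taxi ride ends at 09:20 + 110 min = 11:10.
Baggage claim ends at 11:10 − 136 min = 08:54.
The layover starts at 08:54 − 60 min = 07:54.
The layover ends at 07:54 + 35 min = 08:29.
Boarding ends at 08:29 + 386 min = 14:55.

14:55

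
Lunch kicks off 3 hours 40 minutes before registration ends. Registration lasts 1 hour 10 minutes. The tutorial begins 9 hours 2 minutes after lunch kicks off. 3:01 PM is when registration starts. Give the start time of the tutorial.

9:33 PM

Registration ends at 3:01 PM + 70 min = 4:11 PM.
Lunch starts at 4:11 PM − 220 min = 12:31 PM.
The tutorial starts at 12:31 PM + 542 min = 9:33 PM.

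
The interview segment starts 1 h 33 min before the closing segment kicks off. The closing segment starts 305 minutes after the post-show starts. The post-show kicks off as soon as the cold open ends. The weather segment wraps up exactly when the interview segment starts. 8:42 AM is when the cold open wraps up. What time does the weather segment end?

12:14 PM

The post-show starts at 8:42 AM.
The closing segment starts at 8:42 AM + 305 min = 1:47 PM.
The interview segment starts at 1:47 PM − 93 min = 12:14 PM.
So the weather segment ends at 12:14 PM.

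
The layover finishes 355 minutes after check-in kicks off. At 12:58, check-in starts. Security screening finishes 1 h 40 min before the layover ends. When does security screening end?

The layover ends at 12:58 + 355 min = 18:53.
Security screening ends at 18:53 − 100 min = 17:13.

17:13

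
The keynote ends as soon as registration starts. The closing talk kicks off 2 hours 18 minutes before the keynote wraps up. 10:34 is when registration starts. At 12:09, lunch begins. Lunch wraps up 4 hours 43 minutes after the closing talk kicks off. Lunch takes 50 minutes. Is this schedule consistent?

The keynote ends at 10:34.
The closing talk starts at 10:34 − 138 min = 08:16.
Lunch ends at 08:16 + 283 min = 12:59.
Lunch starts at 12:59 − 50 min = 12:09.
That matches the stated 12:09, so the schedule is consistent.

Yes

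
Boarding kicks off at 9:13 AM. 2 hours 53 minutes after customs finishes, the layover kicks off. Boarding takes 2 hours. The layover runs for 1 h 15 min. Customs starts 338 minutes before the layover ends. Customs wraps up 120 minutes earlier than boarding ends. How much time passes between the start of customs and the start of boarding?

1 hour 30 minutes

Boarding ends at 9:13 AM + 120 min = 11:13 AM.
Customs ends at 11:13 AM − 120 min = 9:13 AM.
The layover starts at 9:13 AM + 173 min = 12:06 PM.
The layover ends at 12:06 PM + 75 min = 1:21 PM.
Customs starts at 1:21 PM − 338 min = 7:43 AM.
From 7:43 AM to 9:13 AM is 1 hour 30 minutes.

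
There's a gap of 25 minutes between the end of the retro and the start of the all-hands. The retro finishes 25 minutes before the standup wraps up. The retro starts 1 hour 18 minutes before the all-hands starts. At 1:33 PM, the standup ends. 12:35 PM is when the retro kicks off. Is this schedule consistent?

The retro ends at 1:33 PM − 25 min = 1:08 PM.
The all-hands starts at 1:08 PM + 25 min = 1:33 PM.
The retro starts at 1:33 PM − 78 min = 12:15 PM.
But the retro is also said to start at 12:35 PM — a 20-minute conflict.

No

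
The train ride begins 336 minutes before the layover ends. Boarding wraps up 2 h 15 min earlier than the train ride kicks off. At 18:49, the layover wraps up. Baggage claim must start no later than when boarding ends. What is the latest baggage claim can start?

10:58

The train ride starts at 18:49 − 336 min = 13:13.
Boarding ends at 13:13 − 135 min = 10:58.
Baggage claim is bounded by boarding, so the latest it can start is 10:58.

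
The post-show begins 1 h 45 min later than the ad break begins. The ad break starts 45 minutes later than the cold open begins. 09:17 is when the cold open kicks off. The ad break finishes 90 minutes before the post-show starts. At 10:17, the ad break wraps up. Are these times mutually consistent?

The ad break starts at 09:17 + 45 min = 10:02.
The post-show starts at 10:02 + 105 min = 11:47.
The ad break ends at 11:47 − 90 min = 10:17.
That matches the stated 10:17, so the schedule is consistent.

Yes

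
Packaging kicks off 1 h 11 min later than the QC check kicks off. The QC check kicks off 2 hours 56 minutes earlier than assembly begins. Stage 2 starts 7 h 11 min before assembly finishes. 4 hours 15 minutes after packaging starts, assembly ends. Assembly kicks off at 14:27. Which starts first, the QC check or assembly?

the QC check

The QC check starts at 14:27 − 176 min = 11:31.
The QC check starts at 11:31 and assembly starts at 14:27, so the QC check is first.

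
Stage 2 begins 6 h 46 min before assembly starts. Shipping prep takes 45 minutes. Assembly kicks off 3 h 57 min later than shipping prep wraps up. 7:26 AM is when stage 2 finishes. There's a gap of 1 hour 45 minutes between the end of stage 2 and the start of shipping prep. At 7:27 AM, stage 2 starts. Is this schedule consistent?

No

Shipping prep starts at 7:26 AM + 105 min = 9:11 AM.
Shipping prep ends at 9:11 AM + 45 min = 9:56 AM.
Assembly starts at 9:56 AM + 237 min = 1:53 PM.
Stage 2 starts at 1:53 PM − 406 min = 7:07 AM.
But stage 2 is also said to start at 7:27 AM — a 20-minute conflict.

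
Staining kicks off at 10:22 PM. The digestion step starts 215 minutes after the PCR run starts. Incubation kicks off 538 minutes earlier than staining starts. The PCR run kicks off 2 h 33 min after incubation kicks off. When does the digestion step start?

7:32 PM

Incubation starts at 10:22 PM − 538 min = 1:24 PM.
The PCR run starts at 1:24 PM + 153 min = 3:57 PM.
The digestion step starts at 3:57 PM + 215 min = 7:32 PM.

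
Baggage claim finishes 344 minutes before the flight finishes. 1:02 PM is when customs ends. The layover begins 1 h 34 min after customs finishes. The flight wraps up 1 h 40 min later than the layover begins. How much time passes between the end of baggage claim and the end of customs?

2.5 hours

The layover starts at 1:02 PM + 94 min = 2:36 PM.
The flight ends at 2:36 PM + 100 min = 4:16 PM.
Baggage claim ends at 4:16 PM − 344 min = 10:32 AM.
From 10:32 AM to 1:02 PM is 2.5 hours.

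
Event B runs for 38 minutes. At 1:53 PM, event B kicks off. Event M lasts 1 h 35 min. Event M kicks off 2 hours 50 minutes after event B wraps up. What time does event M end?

Event B ends at 1:53 PM + 38 min = 2:31 PM.
Event M starts at 2:31 PM + 170 min = 5:21 PM.
Event M ends at 5:21 PM + 95 min = 6:56 PM.

6:56 PM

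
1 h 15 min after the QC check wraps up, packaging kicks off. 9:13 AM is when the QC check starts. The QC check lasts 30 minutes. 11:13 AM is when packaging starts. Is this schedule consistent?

The QC check ends at 9:13 AM + 30 min = 9:43 AM.
Packaging starts at 9:43 AM + 75 min = 10:58 AM.
But packaging is also said to start at 11:13 AM — a 15-minute conflict.

No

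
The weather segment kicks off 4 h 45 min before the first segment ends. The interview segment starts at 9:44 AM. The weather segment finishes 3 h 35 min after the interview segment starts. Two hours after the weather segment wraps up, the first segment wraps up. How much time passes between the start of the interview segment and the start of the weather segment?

The weather segment ends at 9:44 AM + 215 min = 1:19 PM.
The first segment ends at 1:19 PM + 120 min = 3:19 PM.
The weather segment starts at 3:19 PM − 285 min = 10:34 AM.
From 9:44 AM to 10:34 AM is 50 minutes.

50 minutes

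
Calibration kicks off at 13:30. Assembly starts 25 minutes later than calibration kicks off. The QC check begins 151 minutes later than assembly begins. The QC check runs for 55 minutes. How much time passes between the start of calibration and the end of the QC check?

231 minutes

Assembly starts at 13:30 + 25 min = 13:55.
The QC check starts at 13:55 + 151 min = 16:26.
The QC check ends at 16:26 + 55 min = 17:21.
From 13:30 to 17:21 is 231 minutes.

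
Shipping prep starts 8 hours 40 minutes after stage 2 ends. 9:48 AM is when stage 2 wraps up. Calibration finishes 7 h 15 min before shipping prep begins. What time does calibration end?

Shipping prep starts at 9:48 AM + 520 min = 6:28 PM.
Calibration ends at 6:28 PM − 435 min = 11:13 AM.

11:13 AM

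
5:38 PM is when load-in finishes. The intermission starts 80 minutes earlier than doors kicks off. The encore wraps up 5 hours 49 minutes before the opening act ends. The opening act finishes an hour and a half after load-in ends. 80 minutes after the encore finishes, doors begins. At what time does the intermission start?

1:19 PM

The opening act ends at 5:38 PM + 90 min = 7:08 PM.
The encore ends at 7:08 PM − 349 min = 1:19 PM.
Doors starts at 1:19 PM + 80 min = 2:39 PM.
The intermission starts at 2:39 PM − 80 min = 1:19 PM.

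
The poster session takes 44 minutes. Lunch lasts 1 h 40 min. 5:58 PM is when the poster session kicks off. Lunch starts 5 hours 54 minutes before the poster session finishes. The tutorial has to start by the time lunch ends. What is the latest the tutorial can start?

The poster session ends at 5:58 PM + 44 min = 6:42 PM.
Lunch starts at 6:42 PM − 354 min = 12:48 PM.
Lunch ends at 12:48 PM + 100 min = 2:28 PM.
The tutorial is bounded by lunch, so the latest it can start is 2:28 PM.

2:28 PM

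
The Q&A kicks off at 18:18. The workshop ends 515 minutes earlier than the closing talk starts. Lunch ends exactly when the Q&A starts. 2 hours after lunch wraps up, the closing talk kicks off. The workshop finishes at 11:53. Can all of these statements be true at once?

No

Lunch ends at 18:18.
The closing talk starts at 18:18 + 120 min = 20:18.
The workshop ends at 20:18 − 515 min = 11:43.
But the workshop is also said to end at 11:53 — a 10-minute conflict.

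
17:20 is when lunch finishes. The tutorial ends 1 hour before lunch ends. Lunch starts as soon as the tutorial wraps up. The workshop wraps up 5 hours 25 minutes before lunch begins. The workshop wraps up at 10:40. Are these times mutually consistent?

The tutorial ends at 17:20 − 60 min = 16:20.
So lunch starts at 16:20.
The workshop ends at 16:20 − 325 min = 10:55.
But the workshop is also said to end at 10:40 — a 15-minute conflict.

No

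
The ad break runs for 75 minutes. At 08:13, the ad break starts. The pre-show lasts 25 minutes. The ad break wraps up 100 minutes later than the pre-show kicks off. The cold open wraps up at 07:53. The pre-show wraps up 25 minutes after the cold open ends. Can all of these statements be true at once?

No

The pre-show ends at 07:53 + 25 min = 08:18.
The pre-show starts at 08:18 − 25 min = 07:53.
The ad break ends at 07:53 + 100 min = 09:33.
The ad break starts at 09:33 − 75 min = 08:18.
But the ad break is also said to start at 08:13 — a 5-minute conflict.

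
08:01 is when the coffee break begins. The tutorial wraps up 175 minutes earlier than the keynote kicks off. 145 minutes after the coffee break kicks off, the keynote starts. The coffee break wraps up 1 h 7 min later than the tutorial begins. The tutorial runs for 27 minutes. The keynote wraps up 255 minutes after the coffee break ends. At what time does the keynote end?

The keynote starts at 08:01 + 145 min = 10:26.
The tutorial ends at 10:26 − 175 min = 07:31.
The tutorial starts at 07:31 − 27 min = 07:04.
The coffee break ends at 07:04 + 67 min = 08:11.
The keynote ends at 08:11 + 255 min = 12:26.

12:26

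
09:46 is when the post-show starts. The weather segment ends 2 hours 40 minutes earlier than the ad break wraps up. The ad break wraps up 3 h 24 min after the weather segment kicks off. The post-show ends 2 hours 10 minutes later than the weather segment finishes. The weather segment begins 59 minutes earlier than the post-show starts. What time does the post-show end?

11:41

The weather segment starts at 09:46 − 59 min = 08:47.
The ad break ends at 08:47 + 204 min = 12:11.
The weather segment ends at 12:11 − 160 min = 09:31.
The post-show ends at 09:31 + 130 min = 11:41.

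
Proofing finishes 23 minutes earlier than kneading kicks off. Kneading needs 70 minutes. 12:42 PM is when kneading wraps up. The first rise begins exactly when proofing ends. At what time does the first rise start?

Kneading starts at 12:42 PM − 70 min = 11:32 AM.
Proofing ends at 11:32 AM − 23 min = 11:09 AM.
So the first rise starts at 11:09 AM.

11:09 AM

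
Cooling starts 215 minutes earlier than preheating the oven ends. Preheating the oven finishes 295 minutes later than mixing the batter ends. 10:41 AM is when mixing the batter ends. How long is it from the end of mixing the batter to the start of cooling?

80 minutes

Preheating the oven ends at 10:41 AM + 295 min = 3:36 PM.
Cooling starts at 3:36 PM − 215 min = 12:01 PM.
From 10:41 AM to 12:01 PM is 80 minutes.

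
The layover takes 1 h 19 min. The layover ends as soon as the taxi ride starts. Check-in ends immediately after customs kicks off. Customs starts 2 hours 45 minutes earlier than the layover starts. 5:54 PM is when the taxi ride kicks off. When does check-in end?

1:50 PM

The layover ends at 5:54 PM.
The layover starts at 5:54 PM − 79 min = 4:35 PM.
Customs starts at 4:35 PM − 165 min = 1:50 PM.
So check-in ends at 1:50 PM.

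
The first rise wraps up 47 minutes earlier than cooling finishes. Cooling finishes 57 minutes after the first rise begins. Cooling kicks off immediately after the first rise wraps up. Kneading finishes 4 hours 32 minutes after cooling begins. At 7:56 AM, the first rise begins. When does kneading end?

Cooling ends at 7:56 AM + 57 min = 8:53 AM.
The first rise ends at 8:53 AM − 47 min = 8:06 AM.
So cooling starts at 8:06 AM.
Kneading ends at 8:06 AM + 272 min = 12:38 PM.

12:38 PM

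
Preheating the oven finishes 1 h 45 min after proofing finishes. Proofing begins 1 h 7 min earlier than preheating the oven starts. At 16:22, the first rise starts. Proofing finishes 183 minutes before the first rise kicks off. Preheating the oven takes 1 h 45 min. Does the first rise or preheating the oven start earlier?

Proofing ends at 16:22 − 183 min = 13:19.
Preheating the oven ends at 13:19 + 105 min = 15:04.
Preheating the oven starts at 15:04 − 105 min = 13:19.
The first rise starts at 16:22 and preheating the oven starts at 13:19, so preheating the oven is first.

preheating the oven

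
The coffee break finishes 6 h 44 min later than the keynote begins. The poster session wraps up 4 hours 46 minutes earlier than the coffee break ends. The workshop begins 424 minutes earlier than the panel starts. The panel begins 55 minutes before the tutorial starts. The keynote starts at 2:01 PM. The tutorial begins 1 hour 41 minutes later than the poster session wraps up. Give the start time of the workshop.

9:41 AM

The coffee break ends at 2:01 PM + 404 min = 8:45 PM.
The poster session ends at 8:45 PM − 286 min = 3:59 PM.
The tutorial starts at 3:59 PM + 101 min = 5:40 PM.
The panel starts at 5:40 PM − 55 min = 4:45 PM.
The workshop starts at 4:45 PM − 424 min = 9:41 AM.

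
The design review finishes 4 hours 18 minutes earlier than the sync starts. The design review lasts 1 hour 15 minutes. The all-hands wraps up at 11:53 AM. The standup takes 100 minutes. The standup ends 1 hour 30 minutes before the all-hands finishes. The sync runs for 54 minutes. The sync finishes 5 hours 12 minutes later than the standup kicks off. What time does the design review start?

7:28 AM

The standup ends at 11:53 AM − 90 min = 10:23 AM.
The standup starts at 10:23 AM − 100 min = 8:43 AM.
The sync ends at 8:43 AM + 312 min = 1:55 PM.
The sync starts at 1:55 PM − 54 min = 1:01 PM.
The design review ends at 1:01 PM − 258 min = 8:43 AM.
The design review starts at 8:43 AM − 75 min = 7:28 AM.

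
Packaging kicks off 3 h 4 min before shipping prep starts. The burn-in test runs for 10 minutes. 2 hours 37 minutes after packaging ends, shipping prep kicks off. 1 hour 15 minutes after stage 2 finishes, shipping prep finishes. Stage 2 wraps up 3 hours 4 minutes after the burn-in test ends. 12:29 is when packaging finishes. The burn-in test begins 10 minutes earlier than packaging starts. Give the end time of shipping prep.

16:21

Shipping prep starts at 12:29 + 157 min = 15:06.
Packaging starts at 15:06 − 184 min = 12:02.
The burn-in test starts at 12:02 − 10 min = 11:52.
The burn-in test ends at 11:52 + 10 min = 12:02.
Stage 2 ends at 12:02 + 184 min = 15:06.
Shipping prep ends at 15:06 + 75 min = 16:21.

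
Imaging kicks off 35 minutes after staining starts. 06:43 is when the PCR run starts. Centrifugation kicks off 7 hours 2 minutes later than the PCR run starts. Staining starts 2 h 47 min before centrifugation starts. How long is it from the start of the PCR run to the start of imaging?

290 minutes

Centrifugation starts at 06:43 + 422 min = 13:45.
Staining starts at 13:45 − 167 min = 10:58.
Imaging starts at 10:58 + 35 min = 11:33.
From 06:43 to 11:33 is 290 minutes.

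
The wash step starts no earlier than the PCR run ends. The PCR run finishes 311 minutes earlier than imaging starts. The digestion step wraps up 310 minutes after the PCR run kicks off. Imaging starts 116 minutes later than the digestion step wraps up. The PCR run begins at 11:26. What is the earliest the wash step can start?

13:21

The digestion step ends at 11:26 + 310 min = 16:36.
Imaging starts at 16:36 + 116 min = 18:32.
The PCR run ends at 18:32 − 311 min = 13:21.
The wash step is bounded by the PCR run, so the earliest it can start is 13:21.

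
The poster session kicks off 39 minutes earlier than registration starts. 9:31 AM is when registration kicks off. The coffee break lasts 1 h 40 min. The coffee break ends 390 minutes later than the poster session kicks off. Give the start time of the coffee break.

1:42 PM

The poster session starts at 9:31 AM − 39 min = 8:52 AM.
The coffee break ends at 8:52 AM + 390 min = 3:22 PM.
The coffee break starts at 3:22 PM − 100 min = 1:42 PM.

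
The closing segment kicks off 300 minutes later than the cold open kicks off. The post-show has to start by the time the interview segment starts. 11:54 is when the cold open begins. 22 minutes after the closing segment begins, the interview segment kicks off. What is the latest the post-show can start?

17:16

The closing segment starts at 11:54 + 300 min = 16:54.
The interview segment starts at 16:54 + 22 min = 17:16.
The post-show is bounded by the interview segment, so the latest it can start is 17:16.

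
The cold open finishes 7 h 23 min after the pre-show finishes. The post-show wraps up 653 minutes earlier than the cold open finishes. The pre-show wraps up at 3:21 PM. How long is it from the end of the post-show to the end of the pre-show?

The cold open ends at 3:21 PM + 443 min = 10:44 PM.
The post-show ends at 10:44 PM − 653 min = 11:51 AM.
From 11:51 AM to 3:21 PM is 3 hours 30 minutes.

3 hours 30 minutes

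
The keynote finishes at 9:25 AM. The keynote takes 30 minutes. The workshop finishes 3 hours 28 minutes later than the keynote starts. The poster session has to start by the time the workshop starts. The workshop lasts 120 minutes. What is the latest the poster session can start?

10:23 AM

The keynote starts at 9:25 AM − 30 min = 8:55 AM.
The workshop ends at 8:55 AM + 208 min = 12:23 PM.
The workshop starts at 12:23 PM − 120 min = 10:23 AM.
The poster session is bounded by the workshop, so the latest it can start is 10:23 AM.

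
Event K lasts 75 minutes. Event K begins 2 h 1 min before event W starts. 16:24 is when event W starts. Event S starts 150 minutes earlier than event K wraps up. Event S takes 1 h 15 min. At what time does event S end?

14:23

Event K starts at 16:24 − 121 min = 14:23.
Event K ends at 14:23 + 75 min = 15:38.
Event S starts at 15:38 − 150 min = 13:08.
Event S ends at 13:08 + 75 min = 14:23.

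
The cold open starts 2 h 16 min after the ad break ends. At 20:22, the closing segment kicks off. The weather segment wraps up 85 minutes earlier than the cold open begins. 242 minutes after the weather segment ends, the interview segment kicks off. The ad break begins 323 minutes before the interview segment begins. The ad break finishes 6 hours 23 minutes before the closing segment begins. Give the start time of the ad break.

The ad break ends at 20:22 − 383 min = 13:59.
The cold open starts at 13:59 + 136 min = 16:15.
The weather segment ends at 16:15 − 85 min = 14:50.
The interview segment starts at 14:50 + 242 min = 18:52.
The ad break starts at 18:52 − 323 min = 13:29.

13:29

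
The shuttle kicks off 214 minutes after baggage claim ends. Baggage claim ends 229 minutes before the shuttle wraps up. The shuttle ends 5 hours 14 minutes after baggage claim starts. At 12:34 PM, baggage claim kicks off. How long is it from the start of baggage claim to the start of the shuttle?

299 minutes

The shuttle ends at 12:34 PM + 314 min = 5:48 PM.
Baggage claim ends at 5:48 PM − 229 min = 1:59 PM.
The shuttle starts at 1:59 PM + 214 min = 5:33 PM.
From 12:34 PM to 5:33 PM is 299 minutes.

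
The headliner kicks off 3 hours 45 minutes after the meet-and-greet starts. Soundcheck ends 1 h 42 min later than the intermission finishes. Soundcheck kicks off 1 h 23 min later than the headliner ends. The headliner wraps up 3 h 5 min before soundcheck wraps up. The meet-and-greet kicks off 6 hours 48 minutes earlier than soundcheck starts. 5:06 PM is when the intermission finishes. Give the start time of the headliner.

Soundcheck ends at 5:06 PM + 102 min = 6:48 PM.
The headliner ends at 6:48 PM − 185 min = 3:43 PM.
Soundcheck starts at 3:43 PM + 83 min = 5:06 PM.
The meet-and-greet starts at 5:06 PM − 408 min = 10:18 AM.
The headliner starts at 10:18 AM + 225 min = 2:03 PM.

2:03 PM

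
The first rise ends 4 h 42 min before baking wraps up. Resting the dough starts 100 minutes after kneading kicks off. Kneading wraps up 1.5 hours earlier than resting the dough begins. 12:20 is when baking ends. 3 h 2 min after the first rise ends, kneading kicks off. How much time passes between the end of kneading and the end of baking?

The first rise ends at 12:20 − 282 min = 07:38.
Kneading starts at 07:38 + 182 min = 10:40.
Resting the dough starts at 10:40 + 100 min = 12:20.
Kneading ends at 12:20 − 90 min = 10:50.
From 10:50 to 12:20 is 1 hour 30 minutes.

1 hour 30 minutes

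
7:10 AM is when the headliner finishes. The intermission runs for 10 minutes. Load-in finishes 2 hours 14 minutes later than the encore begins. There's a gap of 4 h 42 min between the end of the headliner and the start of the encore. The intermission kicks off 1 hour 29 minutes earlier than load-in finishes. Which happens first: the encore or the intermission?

The encore starts at 7:10 AM + 282 min = 11:52 AM.
Load-in ends at 11:52 AM + 134 min = 2:06 PM.
The intermission starts at 2:06 PM − 89 min = 12:37 PM.
The encore starts at 11:52 AM and the intermission starts at 12:37 PM, so the encore is first.

the encore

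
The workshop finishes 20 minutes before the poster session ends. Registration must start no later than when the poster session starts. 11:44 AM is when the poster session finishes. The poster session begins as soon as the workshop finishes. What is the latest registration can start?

11:24 AM

The workshop ends at 11:44 AM − 20 min = 11:24 AM.
So the poster session starts at 11:24 AM.
Registration is bounded by the poster session, so the latest it can start is 11:24 AM.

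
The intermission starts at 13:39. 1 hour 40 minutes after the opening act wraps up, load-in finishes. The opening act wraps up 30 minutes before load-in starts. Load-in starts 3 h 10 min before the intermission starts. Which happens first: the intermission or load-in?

Load-in starts at 13:39 − 190 min = 10:29.
The intermission starts at 13:39 and load-in starts at 10:29, so load-in is first.

load-in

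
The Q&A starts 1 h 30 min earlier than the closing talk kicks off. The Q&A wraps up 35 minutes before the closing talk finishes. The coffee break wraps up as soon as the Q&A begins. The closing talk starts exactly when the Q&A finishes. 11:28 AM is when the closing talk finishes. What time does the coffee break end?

9:23 AM

The Q&A ends at 11:28 AM − 35 min = 10:53 AM.
So the closing talk starts at 10:53 AM.
The Q&A starts at 10:53 AM − 90 min = 9:23 AM.
So the coffee break ends at 9:23 AM.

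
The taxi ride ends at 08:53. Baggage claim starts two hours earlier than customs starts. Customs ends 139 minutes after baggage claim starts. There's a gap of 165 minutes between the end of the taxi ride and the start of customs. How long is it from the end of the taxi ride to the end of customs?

3 hours 4 minutes

Customs starts at 08:53 + 165 min = 11:38.
Baggage claim starts at 11:38 − 120 min = 09:38.
Customs ends at 09:38 + 139 min = 11:57.
From 08:53 to 11:57 is 3 hours 4 minutes.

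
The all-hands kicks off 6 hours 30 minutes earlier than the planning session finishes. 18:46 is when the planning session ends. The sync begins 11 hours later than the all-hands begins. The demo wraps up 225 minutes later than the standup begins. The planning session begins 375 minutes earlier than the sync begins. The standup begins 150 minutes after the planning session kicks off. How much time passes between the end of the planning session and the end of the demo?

The all-hands starts at 18:46 − 390 min = 12:16.
The sync starts at 12:16 + 660 min = 23:16.
The planning session starts at 23:16 − 375 min = 17:01.
The standup starts at 17:01 + 150 min = 19:31.
The demo ends at 19:31 + 225 min = 23:16.
From 18:46 to 23:16 is 270 minutes.

270 minutes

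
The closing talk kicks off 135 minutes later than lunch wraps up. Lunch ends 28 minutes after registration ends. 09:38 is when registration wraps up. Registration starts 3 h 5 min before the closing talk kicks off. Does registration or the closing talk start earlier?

Lunch ends at 09:38 + 28 min = 10:06.
The closing talk starts at 10:06 + 135 min = 12:21.
Registration starts at 12:21 − 185 min = 09:16.
Registration starts at 09:16 and the closing talk starts at 12:21, so registration is first.

registration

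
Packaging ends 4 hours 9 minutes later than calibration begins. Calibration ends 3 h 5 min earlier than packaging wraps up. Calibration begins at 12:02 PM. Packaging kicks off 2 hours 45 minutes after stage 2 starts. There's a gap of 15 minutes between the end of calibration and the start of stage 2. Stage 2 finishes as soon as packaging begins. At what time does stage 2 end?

Packaging ends at 12:02 PM + 249 min = 4:11 PM.
Calibration ends at 4:11 PM − 185 min = 1:06 PM.
Stage 2 starts at 1:06 PM + 15 min = 1:21 PM.
Packaging starts at 1:21 PM + 165 min = 4:06 PM.
So stage 2 ends at 4:06 PM.

4:06 PM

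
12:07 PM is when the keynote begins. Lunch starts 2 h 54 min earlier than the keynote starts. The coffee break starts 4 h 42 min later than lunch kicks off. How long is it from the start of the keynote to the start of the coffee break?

108 minutes

Lunch starts at 12:07 PM − 174 min = 9:13 AM.
The coffee break starts at 9:13 AM + 282 min = 1:55 PM.
From 12:07 PM to 1:55 PM is 108 minutes.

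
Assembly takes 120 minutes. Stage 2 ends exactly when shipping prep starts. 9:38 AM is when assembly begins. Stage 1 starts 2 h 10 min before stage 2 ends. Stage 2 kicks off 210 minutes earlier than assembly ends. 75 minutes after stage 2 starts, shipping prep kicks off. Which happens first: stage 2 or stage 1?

stage 1

Assembly ends at 9:38 AM + 120 min = 11:38 AM.
Stage 2 starts at 11:38 AM − 210 min = 8:08 AM.
Shipping prep starts at 8:08 AM + 75 min = 9:23 AM.
So stage 2 ends at 9:23 AM.
Stage 1 starts at 9:23 AM − 130 min = 7:13 AM.
Stage 2 starts at 8:08 AM and stage 1 starts at 7:13 AM, so stage 1 is first.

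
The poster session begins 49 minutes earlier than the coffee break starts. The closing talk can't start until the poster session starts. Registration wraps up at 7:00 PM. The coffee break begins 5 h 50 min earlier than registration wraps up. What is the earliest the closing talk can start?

12:21 PM

The coffee break starts at 7:00 PM − 350 min = 1:10 PM.
The poster session starts at 1:10 PM − 49 min = 12:21 PM.
The closing talk is bounded by the poster session, so the earliest it can start is 12:21 PM.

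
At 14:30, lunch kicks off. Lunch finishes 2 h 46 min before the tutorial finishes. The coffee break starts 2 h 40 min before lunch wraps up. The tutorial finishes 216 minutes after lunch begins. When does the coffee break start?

The tutorial ends at 14:30 + 216 min = 18:06.
Lunch ends at 18:06 − 166 min = 15:20.
The coffee break starts at 15:20 − 160 min = 12:40.

12:40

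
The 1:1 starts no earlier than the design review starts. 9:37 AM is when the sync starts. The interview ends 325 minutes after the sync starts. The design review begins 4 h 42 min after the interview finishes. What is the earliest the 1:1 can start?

The interview ends at 9:37 AM + 325 min = 3:02 PM.
The design review starts at 3:02 PM + 282 min = 7:44 PM.
The 1:1 is bounded by the design review, so the earliest it can start is 7:44 PM.

7:44 PM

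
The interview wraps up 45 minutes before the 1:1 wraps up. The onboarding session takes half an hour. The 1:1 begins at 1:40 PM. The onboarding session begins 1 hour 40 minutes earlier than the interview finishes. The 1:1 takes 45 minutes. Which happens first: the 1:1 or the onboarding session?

The 1:1 ends at 1:40 PM + 45 min = 2:25 PM.
The interview ends at 2:25 PM − 45 min = 1:40 PM.
The onboarding session starts at 1:40 PM − 100 min = 12:00 PM.
The 1:1 starts at 1:40 PM and the onboarding session starts at 12:00 PM, so the onboarding session is first.

the onboarding session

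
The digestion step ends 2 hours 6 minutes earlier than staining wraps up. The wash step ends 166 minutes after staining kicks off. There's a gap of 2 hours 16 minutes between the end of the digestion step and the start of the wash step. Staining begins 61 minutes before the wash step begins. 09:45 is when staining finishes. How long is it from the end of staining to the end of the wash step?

The digestion step ends at 09:45 − 126 min = 07:39.
The wash step starts at 07:39 + 136 min = 09:55.
Staining starts at 09:55 − 61 min = 08:54.
The wash step ends at 08:54 + 166 min = 11:40.
From 09:45 to 11:40 is 1 h 55 min.

1 h 55 min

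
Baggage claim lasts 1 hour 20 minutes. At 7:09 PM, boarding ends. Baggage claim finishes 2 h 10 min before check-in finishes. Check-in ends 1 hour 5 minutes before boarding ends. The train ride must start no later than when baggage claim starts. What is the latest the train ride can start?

Check-in ends at 7:09 PM − 65 min = 6:04 PM.
Baggage claim ends at 6:04 PM − 130 min = 3:54 PM.
Baggage claim starts at 3:54 PM − 80 min = 2:34 PM.
The train ride is bounded by baggage claim, so the latest it can start is 2:34 PM.

2:34 PM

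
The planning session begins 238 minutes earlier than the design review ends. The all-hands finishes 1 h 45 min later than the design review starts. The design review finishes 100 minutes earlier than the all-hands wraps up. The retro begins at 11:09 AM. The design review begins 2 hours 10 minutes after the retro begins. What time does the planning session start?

9:26 AM

The design review starts at 11:09 AM + 130 min = 1:19 PM.
The all-hands ends at 1:19 PM + 105 min = 3:04 PM.
The design review ends at 3:04 PM − 100 min = 1:24 PM.
The planning session starts at 1:24 PM − 238 min = 9:26 AM.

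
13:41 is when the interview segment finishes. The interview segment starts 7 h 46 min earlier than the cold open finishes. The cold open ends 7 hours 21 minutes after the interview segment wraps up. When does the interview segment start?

The cold open ends at 13:41 + 441 min = 21:02.
The interview segment starts at 21:02 − 466 min = 13:16.

13:16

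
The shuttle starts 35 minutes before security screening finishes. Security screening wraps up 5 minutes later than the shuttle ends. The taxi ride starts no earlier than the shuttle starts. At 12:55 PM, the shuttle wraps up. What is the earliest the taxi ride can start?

12:25 PM

Security screening ends at 12:55 PM + 5 min = 1:00 PM.
The shuttle starts at 1:00 PM − 35 min = 12:25 PM.
The taxi ride is bounded by the shuttle, so the earliest it can start is 12:25 PM.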